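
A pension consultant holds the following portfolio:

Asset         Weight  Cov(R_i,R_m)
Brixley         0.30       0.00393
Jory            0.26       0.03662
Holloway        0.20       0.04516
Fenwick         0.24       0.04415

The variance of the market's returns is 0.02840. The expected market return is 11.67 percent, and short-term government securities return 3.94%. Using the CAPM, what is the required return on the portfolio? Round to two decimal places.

β_Brixley = 0.00393 / 0.02840 = 0.1384
β_Jory = 0.03662 / 0.02840 = 1.2894
β_Holloway = 0.04516 / 0.02840 = 1.5901
β_Fenwick = 0.04415 / 0.02840 = 1.5546
β_P = Σ w_i β_i = 0.30×0.1384 + 0.26×1.2894 + 0.20×1.5901 + 0.24×1.5546 = 1.0679
MRP = 11.67% − 3.94% = 7.73%
E(R_P) = R_f + β_P × MRP = 3.94% + 1.0679 × 7.73% = 12.19%

12.19%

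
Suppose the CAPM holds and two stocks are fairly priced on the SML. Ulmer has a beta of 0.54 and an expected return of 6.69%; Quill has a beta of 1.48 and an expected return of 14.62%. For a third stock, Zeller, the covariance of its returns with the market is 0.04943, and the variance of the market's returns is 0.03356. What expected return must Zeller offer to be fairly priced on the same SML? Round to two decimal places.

14.56%

MRP = (14.62% − 6.69%) / (1.48 − 0.54) = 8.4362%
R_f = 6.69% − 0.54 × 8.4362% = 2.1345%
β_Zeller = Cov / Var(R_m) = 0.04943 / 0.03356 = 1.4729
E(R_Zeller) = R_f + β × MRP = 2.1345% + 1.4729 × 8.4362% = 14.56%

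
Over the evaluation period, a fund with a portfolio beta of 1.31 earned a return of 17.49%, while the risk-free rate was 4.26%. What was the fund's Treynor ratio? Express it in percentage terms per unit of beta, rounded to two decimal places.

Treynor = (R_P − R_f) / β_P = (17.49% − 4.26%) / 1.3100 = 13.23% / 1.3100 = 10.10%

10.10%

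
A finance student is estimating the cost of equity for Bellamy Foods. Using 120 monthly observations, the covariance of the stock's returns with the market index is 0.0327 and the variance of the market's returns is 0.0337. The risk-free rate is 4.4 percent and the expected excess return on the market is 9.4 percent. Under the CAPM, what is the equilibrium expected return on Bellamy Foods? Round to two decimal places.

β = Cov(R_i, R_m) / Var(R_m) = 0.0327 / 0.0337 = 0.9703
E(R) = R_f + β × MRP = 4.4% + 0.9703 × 9.4% = 13.52%

13.52%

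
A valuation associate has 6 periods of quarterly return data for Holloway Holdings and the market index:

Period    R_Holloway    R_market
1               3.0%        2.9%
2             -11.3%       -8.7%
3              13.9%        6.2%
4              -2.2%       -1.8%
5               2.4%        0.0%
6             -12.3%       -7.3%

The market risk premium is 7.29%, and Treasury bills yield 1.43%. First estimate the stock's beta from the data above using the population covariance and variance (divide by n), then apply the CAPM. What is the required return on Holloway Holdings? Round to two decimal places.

Mean R_i = (3.0 − 11.3 + 13.9 − 2.2 + 2.4 − 12.3) / 6 = -1.0833%
Mean R_m = (2.9 − 8.7 + 6.2 − 1.8 + 0.0 − 7.3) / 6 = -1.4500%
Σ(R_i − R̄_i)(R_m − R̄_m) = 277.5150  ⇒  Cov = 277.5150 / 6 = 46.2525
Σ(R_m − R̄_m)² = 166.4550  ⇒  Var(R_m) = 166.4550 / 6 = 27.7425
β = Cov / Var(R_m) = 46.2525 / 27.7425 = 1.6672
E(R) = R_f + β × MRP = 1.43% + 1.6672 × 7.29% = 13.58%

13.58%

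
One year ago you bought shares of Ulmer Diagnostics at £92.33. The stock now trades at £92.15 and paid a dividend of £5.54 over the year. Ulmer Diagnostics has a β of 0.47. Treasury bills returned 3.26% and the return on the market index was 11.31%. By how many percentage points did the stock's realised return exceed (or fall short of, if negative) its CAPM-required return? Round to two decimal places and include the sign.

-1.24%

Realised HPR = (P1 + D1 − P0) / P0 = (92.15 + 5.54 − 92.33) / 92.33 = 5.36 / 92.33 = 5.8053%
MRP = 11.31% − 3.26% = 8.05%
CAPM required = R_f + β·MRP = 3.26% + 0.47 × 8.05% = 7.0435%
α = realised − required = 5.8053% − 7.0435% = -1.24%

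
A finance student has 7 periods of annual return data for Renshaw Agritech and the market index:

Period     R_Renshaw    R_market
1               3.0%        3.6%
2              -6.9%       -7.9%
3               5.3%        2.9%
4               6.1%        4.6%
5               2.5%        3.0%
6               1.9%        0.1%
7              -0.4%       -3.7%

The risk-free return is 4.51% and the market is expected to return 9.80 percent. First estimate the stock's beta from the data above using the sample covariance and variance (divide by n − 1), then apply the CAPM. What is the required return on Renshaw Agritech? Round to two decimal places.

Mean R_i = (3.0 − 6.9 + 5.3 + 6.1 + 2.5 + 1.9 − 0.4) / 7 = 1.6429%
Mean R_m = (3.6 − 7.9 + 2.9 + 4.6 + 3.0 + 0.1 − 3.7) / 7 = 0.3714%
Σ(R_i − R̄_i)(R_m − R̄_m) = 113.6386  ⇒  Cov = 113.6386 / 6 = 18.9398
Σ(R_m − R̄_m)² = 126.6743  ⇒  Var(R_m) = 126.6743 / 6 = 21.1124
β = Cov / Var(R_m) = 18.9398 / 21.1124 = 0.8971
MRP = 9.80% − 4.51% = 5.29%
E(R) = R_f + β × MRP = 4.51% + 0.8971 × 5.29% = 9.26%

9.26%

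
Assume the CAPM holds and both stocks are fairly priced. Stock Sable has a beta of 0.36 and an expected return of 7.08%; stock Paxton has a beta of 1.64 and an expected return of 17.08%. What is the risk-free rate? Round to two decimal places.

4.27%

Both satisfy E(R) = R_f + β·MRP, so the slope of the SML is
MRP = (17.08% − 7.08%) / (1.64 − 0.36) = 10.00% / 1.28 = 7.8125%
R_f = E(R_Sable) − β_Sable·MRP = 7.08% − 0.36 × 7.8125% = 4.2675%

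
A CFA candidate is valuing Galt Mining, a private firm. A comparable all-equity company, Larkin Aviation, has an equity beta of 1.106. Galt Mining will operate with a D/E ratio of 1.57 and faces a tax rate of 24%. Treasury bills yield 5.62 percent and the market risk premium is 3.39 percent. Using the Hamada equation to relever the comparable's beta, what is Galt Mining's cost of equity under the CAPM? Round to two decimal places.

13.84%

β_L = β_U × [1 + (1 − t)(D/E)] = 1.106 × [1 + (1 − 0.24) × 1.57]
    = 1.106 × [1 + 0.76 × 1.57] = 1.106 × 2.1932 = 2.4257
E(R) = R_f + β_L × MRP = 5.62% + 2.4257 × 3.39% = 13.84%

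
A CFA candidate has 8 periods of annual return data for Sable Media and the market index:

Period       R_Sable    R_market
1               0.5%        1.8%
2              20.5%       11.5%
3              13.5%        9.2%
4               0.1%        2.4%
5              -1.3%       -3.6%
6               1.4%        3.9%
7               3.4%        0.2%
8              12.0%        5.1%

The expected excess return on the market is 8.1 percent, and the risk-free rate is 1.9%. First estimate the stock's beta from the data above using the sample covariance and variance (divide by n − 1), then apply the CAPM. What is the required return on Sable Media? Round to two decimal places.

Mean R_i = (0.5 + 20.5 + 13.5 + 0.1 − 1.3 + 1.4 + 3.4 + 12.0) / 8 = 6.2625%
Mean R_m = (1.8 + 11.5 + 9.2 + 2.4 − 3.6 + 3.9 + 0.2 + 5.1) / 8 = 3.8125%
Σ(R_i − R̄_i)(R_m − R̄_m) = 242.1038  ⇒  Cov = 242.1038 / 7 = 34.5863
Σ(R_m − R̄_m)² = 163.8288  ⇒  Var(R_m) = 163.8288 / 7 = 23.4041
β = Cov / Var(R_m) = 34.5863 / 23.4041 = 1.4778
E(R) = R_f + β × MRP = 1.9% + 1.4778 × 8.1% = 13.87%

13.87%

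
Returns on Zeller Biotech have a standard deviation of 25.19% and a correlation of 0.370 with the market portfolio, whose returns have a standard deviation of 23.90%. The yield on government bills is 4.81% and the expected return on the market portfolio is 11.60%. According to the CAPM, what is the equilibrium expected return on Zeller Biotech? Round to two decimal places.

β = ρ × σ_i / σ_m = 0.370 × 25.19% / 23.90% = 0.3900
MRP = 11.60% − 4.81% = 6.79%
E(R) = 4.81% + 0.3900 × 6.79% = 7.46%

7.46%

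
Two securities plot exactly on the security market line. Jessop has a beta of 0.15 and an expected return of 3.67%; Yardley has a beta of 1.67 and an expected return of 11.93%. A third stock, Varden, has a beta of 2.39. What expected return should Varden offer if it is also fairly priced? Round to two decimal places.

15.84%

MRP (SML slope) = (11.93% − 3.67%) / (1.67 − 0.15) = 8.26% / 1.52 = 5.4342%
R_f (intercept) = 3.67% − 0.15 × 5.4342% = 2.8549%
E(R_Varden) = R_f + β × MRP = 2.8549% + 2.39 × 5.4342% = 15.84%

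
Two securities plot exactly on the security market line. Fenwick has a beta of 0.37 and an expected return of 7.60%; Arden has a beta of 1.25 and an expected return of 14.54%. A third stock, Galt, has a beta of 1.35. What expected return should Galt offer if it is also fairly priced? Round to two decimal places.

15.33%

MRP (SML slope) = (14.54% − 7.60%) / (1.25 − 0.37) = 6.94% / 0.88 = 7.8864%
R_f (intercept) = 7.60% − 0.37 × 7.8864% = 4.6820%
E(R_Galt) = R_f + β × MRP = 4.6820% + 1.35 × 7.8864% = 15.33%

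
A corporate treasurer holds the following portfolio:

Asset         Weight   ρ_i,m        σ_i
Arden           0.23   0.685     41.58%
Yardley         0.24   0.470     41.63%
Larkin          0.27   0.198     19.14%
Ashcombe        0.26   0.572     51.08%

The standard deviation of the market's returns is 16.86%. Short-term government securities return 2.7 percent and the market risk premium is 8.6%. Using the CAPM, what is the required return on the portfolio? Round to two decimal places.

β_Arden = 0.685 × 41.58% / 16.86% = 1.6893
β_Yardley = 0.470 × 41.63% / 16.86% = 1.1605
β_Larkin = 0.198 × 19.14% / 16.86% = 0.2248
β_Ashcombe = 0.572 × 51.08% / 16.86% = 1.7330
β_P = Σ w_i β_i = 0.23×1.6893 + 0.24×1.1605 + 0.27×0.2248 + 0.26×1.7330 = 1.1783
E(R_P) = R_f + β_P × MRP = 2.7% + 1.1783 × 8.6% = 12.83%

12.83%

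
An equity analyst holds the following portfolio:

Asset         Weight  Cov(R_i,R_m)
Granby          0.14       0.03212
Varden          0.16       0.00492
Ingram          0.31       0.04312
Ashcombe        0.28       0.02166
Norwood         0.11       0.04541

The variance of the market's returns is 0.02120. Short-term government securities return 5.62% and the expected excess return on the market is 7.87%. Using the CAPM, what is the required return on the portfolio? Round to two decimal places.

β_Granby = 0.03212 / 0.02120 = 1.5151
β_Varden = 0.00492 / 0.02120 = 0.2321
β_Ingram = 0.04312 / 0.02120 = 2.0340
β_Ashcombe = 0.02166 / 0.02120 = 1.0217
β_Norwood = 0.04541 / 0.02120 = 2.1420
β_P = Σ w_i β_i = 0.14×1.5151 + 0.16×0.2321 + 0.31×2.0340 + 0.28×1.0217 + 0.11×2.1420 = 1.4015
E(R_P) = R_f + β_P × MRP = 5.62% + 1.4015 × 7.87% = 16.65%

16.65%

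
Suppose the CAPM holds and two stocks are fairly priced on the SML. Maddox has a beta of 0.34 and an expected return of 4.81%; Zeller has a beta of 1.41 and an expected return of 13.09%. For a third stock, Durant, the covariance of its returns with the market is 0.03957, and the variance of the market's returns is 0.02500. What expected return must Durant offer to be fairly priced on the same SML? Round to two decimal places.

MRP = (13.09% − 4.81%) / (1.41 − 0.34) = 7.7383%
R_f = 4.81% − 0.34 × 7.7383% = 2.1790%
β_Durant = Cov / Var(R_m) = 0.03957 / 0.02500 = 1.5828
E(R_Durant) = R_f + β × MRP = 2.1790% + 1.5828 × 7.7383% = 14.43%

14.43%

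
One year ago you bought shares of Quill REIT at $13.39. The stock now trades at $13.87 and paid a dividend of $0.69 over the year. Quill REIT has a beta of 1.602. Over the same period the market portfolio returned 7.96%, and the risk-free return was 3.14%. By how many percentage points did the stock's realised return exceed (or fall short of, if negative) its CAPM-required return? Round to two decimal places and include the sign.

-2.12%

Realised HPR = (P1 + D1 − P0) / P0 = (13.87 + 0.69 − 13.39) / 13.39 = 1.17 / 13.39 = 8.7379%
MRP = 7.96% − 3.14% = 4.82%
CAPM required = R_f + β·MRP = 3.14% + 1.602 × 4.82% = 10.86164%
α = realised − required = 8.7379% − 10.86164% = -2.12%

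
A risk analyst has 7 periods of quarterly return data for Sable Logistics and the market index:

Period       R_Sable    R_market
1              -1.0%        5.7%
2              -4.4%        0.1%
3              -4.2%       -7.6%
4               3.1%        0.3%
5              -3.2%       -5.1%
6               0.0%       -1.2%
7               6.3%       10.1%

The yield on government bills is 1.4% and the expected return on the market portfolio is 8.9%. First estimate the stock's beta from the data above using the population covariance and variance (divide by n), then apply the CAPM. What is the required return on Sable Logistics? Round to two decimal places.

5.09%

Mean R_i = (-1.0 − 4.4 − 4.2 + 3.1 − 3.2 + 0.0 + 6.3) / 7 = -0.4857%
Mean R_m = (5.7 + 0.1 − 7.6 + 0.3 − 5.1 − 1.2 + 10.1) / 7 = 0.3286%
Σ(R_i − R̄_i)(R_m − R̄_m) = 107.7771  ⇒  Cov = 107.7771 / 7 = 15.3967
Σ(R_m − R̄_m)² = 219.0543  ⇒  Var(R_m) = 219.0543 / 7 = 31.2935
β = Cov / Var(R_m) = 15.3967 / 31.2935 = 0.4920
MRP = 8.9% − 1.4% = 7.50%
E(R) = R_f + β × MRP = 1.4% + 0.4920 × 7.5% = 5.09%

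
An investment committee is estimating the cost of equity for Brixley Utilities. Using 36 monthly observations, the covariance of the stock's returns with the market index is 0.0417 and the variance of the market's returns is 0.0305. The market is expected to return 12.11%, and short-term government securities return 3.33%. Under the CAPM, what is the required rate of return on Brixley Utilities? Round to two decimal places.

β = Cov(R_i, R_m) / Var(R_m) = 0.0417 / 0.0305 = 1.3672
MRP = 12.11% − 3.33% = 8.78%
E(R) = R_f + β × MRP = 3.33% + 1.3672 × 8.78% = 15.33%

15.33%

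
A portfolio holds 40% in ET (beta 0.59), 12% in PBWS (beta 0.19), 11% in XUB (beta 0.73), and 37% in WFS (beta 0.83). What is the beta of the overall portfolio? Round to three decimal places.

0.646

β_P = Σ w_i β_i = 0.40×0.59 + 0.12×0.19 + 0.11×0.73 + 0.37×0.83 = 0.6462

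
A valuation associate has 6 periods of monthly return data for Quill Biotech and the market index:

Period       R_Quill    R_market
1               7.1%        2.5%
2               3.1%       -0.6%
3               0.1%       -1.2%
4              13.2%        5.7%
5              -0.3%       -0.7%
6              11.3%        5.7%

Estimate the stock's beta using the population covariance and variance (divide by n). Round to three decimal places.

1.737

Mean R_i = (7.1 + 3.1 + 0.1 + 13.2 − 0.3 + 11.3) / 6 = 5.7500%
Mean R_m = (2.5 − 0.6 − 1.2 + 5.7 − 0.7 + 5.7) / 6 = 1.9000%
Σ(R_i − R̄_i)(R_m − R̄_m) = 90.0800  ⇒  Cov = 90.0800 / 6 = 15.0133
Σ(R_m − R̄_m)² = 51.8600  ⇒  Var(R_m) = 51.8600 / 6 = 8.6433
β = Cov / Var(R_m) = 15.0133 / 8.6433 = 1.7370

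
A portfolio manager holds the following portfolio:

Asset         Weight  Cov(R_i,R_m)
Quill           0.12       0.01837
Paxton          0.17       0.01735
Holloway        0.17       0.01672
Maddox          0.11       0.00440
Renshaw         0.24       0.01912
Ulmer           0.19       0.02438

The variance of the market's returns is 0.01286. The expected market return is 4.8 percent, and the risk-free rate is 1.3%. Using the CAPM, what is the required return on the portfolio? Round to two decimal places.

6.12%

β_Quill = 0.01837 / 0.01286 = 1.4285
β_Paxton = 0.01735 / 0.01286 = 1.3491
β_Holloway = 0.01672 / 0.01286 = 1.3002
β_Maddox = 0.00440 / 0.01286 = 0.3421
β_Renshaw = 0.01912 / 0.01286 = 1.4868
β_Ulmer = 0.02438 / 0.01286 = 1.8958
β_P = Σ w_i β_i = 0.12×1.4285 + 0.17×1.3491 + 0.17×1.3002 + 0.11×0.3421 + 0.24×1.4868 + 0.19×1.8958 = 1.3765
MRP = 4.8% − 1.3% = 3.50%
E(R_P) = R_f + β_P × MRP = 1.3% + 1.3765 × 3.5% = 6.12%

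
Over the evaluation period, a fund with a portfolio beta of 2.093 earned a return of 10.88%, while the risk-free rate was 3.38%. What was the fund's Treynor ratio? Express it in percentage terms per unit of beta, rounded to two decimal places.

3.58%

Treynor = (R_P − R_f) / β_P = (10.88% − 3.38%) / 2.0930 = 7.50% / 2.0930 = 3.58%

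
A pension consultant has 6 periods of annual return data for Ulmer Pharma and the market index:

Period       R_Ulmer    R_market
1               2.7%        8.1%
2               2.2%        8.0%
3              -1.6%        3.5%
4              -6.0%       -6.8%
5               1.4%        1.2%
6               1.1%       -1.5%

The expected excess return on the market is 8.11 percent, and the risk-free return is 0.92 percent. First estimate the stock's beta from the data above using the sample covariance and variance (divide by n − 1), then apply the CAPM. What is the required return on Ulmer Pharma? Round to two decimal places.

4.60%

Mean R_i = (2.7 + 2.2 − 1.6 − 6.0 + 1.4 + 1.1) / 6 = -0.0333%
Mean R_m = (8.1 + 8.0 + 3.5 − 6.8 + 1.2 − 1.5) / 6 = 2.0833%
Σ(R_i − R̄_i)(R_m − R̄_m) = 75.1167  ⇒  Cov = 75.1167 / 5 = 15.0233
Σ(R_m − R̄_m)² = 165.7483  ⇒  Var(R_m) = 165.7483 / 5 = 33.1497
β = Cov / Var(R_m) = 15.0233 / 33.1497 = 0.4532
E(R) = R_f + β × MRP = 0.92% + 0.4532 × 8.11% = 4.60%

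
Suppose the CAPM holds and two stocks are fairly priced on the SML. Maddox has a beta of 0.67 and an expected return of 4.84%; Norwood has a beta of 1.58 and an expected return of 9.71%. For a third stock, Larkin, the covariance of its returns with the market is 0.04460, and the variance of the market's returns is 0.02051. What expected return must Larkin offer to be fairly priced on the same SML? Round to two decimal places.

12.89%

MRP = (9.71% − 4.84%) / (1.58 − 0.67) = 5.3516%
R_f = 4.84% − 0.67 × 5.3516% = 1.2544%
β_Larkin = Cov / Var(R_m) = 0.04460 / 0.02051 = 2.1745
E(R_Larkin) = R_f + β × MRP = 1.2544% + 2.1745 × 5.3516% = 12.89%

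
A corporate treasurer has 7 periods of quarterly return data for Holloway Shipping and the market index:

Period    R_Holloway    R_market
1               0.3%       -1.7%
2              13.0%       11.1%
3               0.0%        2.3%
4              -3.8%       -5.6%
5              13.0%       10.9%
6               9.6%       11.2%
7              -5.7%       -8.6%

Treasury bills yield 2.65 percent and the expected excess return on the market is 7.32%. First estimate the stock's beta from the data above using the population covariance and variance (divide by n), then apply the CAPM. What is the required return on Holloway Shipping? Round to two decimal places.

Mean R_i = (0.3 + 13.0 + 0.0 − 3.8 + 13.0 + 9.6 − 5.7) / 7 = 3.7714%
Mean R_m = (-1.7 + 11.1 + 2.3 − 5.6 + 10.9 + 11.2 − 8.6) / 7 = 2.8000%
Σ(R_i − R̄_i)(R_m − R̄_m) = 389.3900  ⇒  Cov = 389.3900 / 7 = 55.6271
Σ(R_m − R̄_m)² = 426.0800  ⇒  Var(R_m) = 426.0800 / 7 = 60.8686
β = Cov / Var(R_m) = 55.6271 / 60.8686 = 0.9139
E(R) = R_f + β × MRP = 2.65% + 0.9139 × 7.32% = 9.34%

9.34%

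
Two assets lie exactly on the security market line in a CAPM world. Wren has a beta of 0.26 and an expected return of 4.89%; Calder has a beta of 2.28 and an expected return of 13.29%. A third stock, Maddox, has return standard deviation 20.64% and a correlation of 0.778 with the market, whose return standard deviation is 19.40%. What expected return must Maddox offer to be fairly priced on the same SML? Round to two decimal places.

7.25%

MRP = (13.29% − 4.89%) / (2.28 − 0.26) = 4.1584%
R_f = 4.89% − 0.26 × 4.1584% = 3.8088%
β_Maddox = ρ·σ_i/σ_m = 0.778 × 20.64 / 19.40 = 0.8277
E(R_Maddox) = R_f + β × MRP = 3.8088% + 0.8277 × 4.1584% = 7.25%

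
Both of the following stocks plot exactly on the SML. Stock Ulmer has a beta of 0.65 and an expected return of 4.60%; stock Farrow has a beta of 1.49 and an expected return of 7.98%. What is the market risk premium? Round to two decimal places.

Both satisfy E(R) = R_f + β·MRP, so the slope of the SML is
MRP = (7.98% − 4.60%) / (1.49 − 0.65) = 3.38% / 0.84 = 4.0238%

4.02%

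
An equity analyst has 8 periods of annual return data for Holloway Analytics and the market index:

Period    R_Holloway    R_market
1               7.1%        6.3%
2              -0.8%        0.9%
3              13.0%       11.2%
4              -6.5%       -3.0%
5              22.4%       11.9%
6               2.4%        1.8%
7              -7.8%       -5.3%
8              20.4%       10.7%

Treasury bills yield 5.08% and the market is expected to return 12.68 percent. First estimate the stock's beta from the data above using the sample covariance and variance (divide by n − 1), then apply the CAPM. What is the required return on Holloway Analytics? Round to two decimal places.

Mean R_i = (7.1 − 0.8 + 13.0 − 6.5 + 22.4 + 2.4 − 7.8 + 20.4) / 8 = 6.2750%
Mean R_m = (6.3 + 0.9 + 11.2 − 3.0 + 11.9 + 1.8 − 5.3 + 10.7) / 8 = 4.3125%
Σ(R_i − R̄_i)(R_m − R̄_m) = 523.1225  ⇒  Cov = 523.1225 / 7 = 74.7318
Σ(R_m − R̄_m)² = 313.5888  ⇒  Var(R_m) = 313.5888 / 7 = 44.7984
β = Cov / Var(R_m) = 74.7318 / 44.7984 = 1.6682
MRP = 12.68% − 5.08% = 7.60%
E(R) = R_f + β × MRP = 5.08% + 1.6682 × 7.60% = 17.76%

17.76%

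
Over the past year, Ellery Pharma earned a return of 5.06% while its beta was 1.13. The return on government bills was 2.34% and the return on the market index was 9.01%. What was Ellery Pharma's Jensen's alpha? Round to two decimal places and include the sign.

Market excess return = 9.01% − 2.34% = 6.67%
CAPM benchmark = R_f + β(R_m − R_f) = 2.34% + 1.13 × 6.67% = 9.8771%
α = actual − benchmark = 5.06% − 9.8771% = -4.82%

-4.82%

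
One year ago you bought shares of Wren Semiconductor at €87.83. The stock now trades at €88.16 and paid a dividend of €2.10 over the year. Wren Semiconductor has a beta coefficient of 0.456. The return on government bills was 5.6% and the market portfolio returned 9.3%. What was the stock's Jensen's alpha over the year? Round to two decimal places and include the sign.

-4.52%

Realised HPR = (P1 + D1 − P0) / P0 = (88.16 + 2.10 − 87.83) / 87.83 = 2.43 / 87.83 = 2.7667%
MRP = 9.3% − 5.6% = 3.70%
CAPM required = R_f + β·MRP = 5.6% + 0.456 × 3.7% = 7.2872%
α = realised − required = 2.7667% − 7.2872% = -4.52%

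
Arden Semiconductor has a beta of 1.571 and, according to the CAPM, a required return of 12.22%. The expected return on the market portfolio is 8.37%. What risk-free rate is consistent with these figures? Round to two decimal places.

E(R) = R_f + β(E(R_m) − R_f) = R_f(1 − β) + β·E(R_m)
12.22% = R_f × (1 − 1.571) + 1.571 × 8.37%
12.22% = R_f × -0.571 + 13.14927%
R_f = (12.22% − 13.14927%) / -0.571 = 1.63%

1.63%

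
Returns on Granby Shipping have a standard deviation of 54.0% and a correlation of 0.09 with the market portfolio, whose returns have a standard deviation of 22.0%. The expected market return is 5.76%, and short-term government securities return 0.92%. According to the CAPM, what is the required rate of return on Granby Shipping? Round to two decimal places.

1.99%

β = ρ × σ_i / σ_m = 0.09 × 54.0% / 22.0% = 0.2209
MRP = 5.76% − 0.92% = 4.84%
E(R) = 0.92% + 0.2209 × 4.84% = 1.99%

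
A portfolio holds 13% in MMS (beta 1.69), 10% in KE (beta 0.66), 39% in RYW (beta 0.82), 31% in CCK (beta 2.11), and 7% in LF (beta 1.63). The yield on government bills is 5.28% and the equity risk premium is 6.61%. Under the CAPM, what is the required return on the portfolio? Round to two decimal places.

β_P = Σ w_i β_i = 0.13×1.69 + 0.10×0.66 + 0.39×0.82 + 0.31×2.11 + 0.07×1.63 = 1.3737
E(R_P) = R_f + β_P × MRP = 5.28% + 1.3737 × 6.61% = 14.36%

14.36%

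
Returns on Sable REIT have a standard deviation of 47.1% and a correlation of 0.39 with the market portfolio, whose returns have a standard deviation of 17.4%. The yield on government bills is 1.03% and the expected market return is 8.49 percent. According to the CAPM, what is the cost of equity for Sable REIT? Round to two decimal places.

8.91%

β = ρ × σ_i / σ_m = 0.39 × 47.1% / 17.4% = 1.0557
MRP = 8.49% − 1.03% = 7.46%
E(R) = 1.03% + 1.0557 × 7.46% = 8.91%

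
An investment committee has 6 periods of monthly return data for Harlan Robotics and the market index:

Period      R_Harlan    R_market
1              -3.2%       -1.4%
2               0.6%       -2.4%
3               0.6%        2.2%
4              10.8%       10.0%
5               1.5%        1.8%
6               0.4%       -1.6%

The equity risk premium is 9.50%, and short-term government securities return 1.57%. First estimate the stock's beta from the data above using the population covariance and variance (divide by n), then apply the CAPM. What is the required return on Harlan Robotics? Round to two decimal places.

10.45%

Mean R_i = (-3.2 + 0.6 + 0.6 + 10.8 + 1.5 + 0.4) / 6 = 1.7833%
Mean R_m = (-1.4 − 2.4 + 2.2 + 10.0 + 1.8 − 1.6) / 6 = 1.4333%
Σ(R_i − R̄_i)(R_m − R̄_m) = 99.0833  ⇒  Cov = 99.0833 / 6 = 16.5139
Σ(R_m − R̄_m)² = 106.0333  ⇒  Var(R_m) = 106.0333 / 6 = 17.6722
β = Cov / Var(R_m) = 16.5139 / 17.6722 = 0.9345
E(R) = R_f + β × MRP = 1.57% + 0.9345 × 9.50% = 10.45%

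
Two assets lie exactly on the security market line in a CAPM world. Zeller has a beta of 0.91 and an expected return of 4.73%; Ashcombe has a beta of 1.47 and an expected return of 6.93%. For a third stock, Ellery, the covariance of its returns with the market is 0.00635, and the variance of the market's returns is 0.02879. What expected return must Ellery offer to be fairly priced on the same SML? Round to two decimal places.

MRP = (6.93% − 4.73%) / (1.47 − 0.91) = 3.9286%
R_f = 4.73% − 0.91 × 3.9286% = 1.1550%
β_Ellery = Cov / Var(R_m) = 0.00635 / 0.02879 = 0.2206
E(R_Ellery) = R_f + β × MRP = 1.1550% + 0.2206 × 3.9286% = 2.02%

2.02%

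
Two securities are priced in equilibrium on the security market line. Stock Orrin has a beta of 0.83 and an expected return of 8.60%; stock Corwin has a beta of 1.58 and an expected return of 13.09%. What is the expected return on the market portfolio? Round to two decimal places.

9.62%

Both satisfy E(R) = R_f + β·MRP, so the slope of the SML is
MRP = (13.09% − 8.60%) / (1.58 − 0.83) = 4.49% / 0.75 = 5.9867%
R_f = E(R_Orrin) − β_Orrin·MRP = 8.60% − 0.83 × 5.9867% = 3.6310%
E(R_m) = R_f + MRP = 3.6310% + 5.9867% = 9.62%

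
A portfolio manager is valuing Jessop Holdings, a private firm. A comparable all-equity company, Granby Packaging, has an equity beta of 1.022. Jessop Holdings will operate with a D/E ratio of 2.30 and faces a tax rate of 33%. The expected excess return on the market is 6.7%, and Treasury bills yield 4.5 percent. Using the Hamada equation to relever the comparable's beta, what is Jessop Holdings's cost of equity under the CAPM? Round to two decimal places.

β_L = β_U × [1 + (1 − t)(D/E)] = 1.022 × [1 + (1 − 0.33) × 2.30]
    = 1.022 × [1 + 0.67 × 2.30] = 1.022 × 2.5410 = 2.5969
E(R) = R_f + β_L × MRP = 4.5% + 2.5969 × 6.7% = 21.90%

21.90%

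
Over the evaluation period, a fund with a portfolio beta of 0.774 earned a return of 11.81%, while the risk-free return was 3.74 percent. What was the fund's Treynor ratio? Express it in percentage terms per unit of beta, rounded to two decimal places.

10.43%

Treynor = (R_P − R_f) / β_P = (11.81% − 3.74%) / 0.7740 = 8.07% / 0.7740 = 10.43%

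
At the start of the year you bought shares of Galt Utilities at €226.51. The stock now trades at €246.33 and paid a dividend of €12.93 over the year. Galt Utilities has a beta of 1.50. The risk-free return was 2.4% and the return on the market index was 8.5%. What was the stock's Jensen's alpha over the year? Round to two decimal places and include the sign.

+2.91%

Realised HPR = (P1 + D1 − P0) / P0 = (246.33 + 12.93 − 226.51) / 226.51 = 32.75 / 226.51 = 14.4585%
MRP = 8.5% − 2.4% = 6.10%
CAPM required = R_f + β·MRP = 2.4% + 1.50 × 6.1% = 11.5500%
α = realised − required = 14.4585% − 11.5500% = +2.91%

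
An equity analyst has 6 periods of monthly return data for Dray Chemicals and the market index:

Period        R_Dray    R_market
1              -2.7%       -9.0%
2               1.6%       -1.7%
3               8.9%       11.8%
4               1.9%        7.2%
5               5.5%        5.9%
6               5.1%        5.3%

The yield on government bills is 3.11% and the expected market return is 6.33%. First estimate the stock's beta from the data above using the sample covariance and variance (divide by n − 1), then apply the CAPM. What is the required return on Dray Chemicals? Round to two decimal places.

Mean R_i = (-2.7 + 1.6 + 8.9 + 1.9 + 5.5 + 5.1) / 6 = 3.3833%
Mean R_m = (-9.0 − 1.7 + 11.8 + 7.2 + 5.9 + 5.3) / 6 = 3.2500%
Σ(R_i − R̄_i)(R_m − R̄_m) = 133.7850  ⇒  Cov = 133.7850 / 5 = 26.7570
Σ(R_m − R̄_m)² = 274.4950  ⇒  Var(R_m) = 274.4950 / 5 = 54.8990
β = Cov / Var(R_m) = 26.7570 / 54.8990 = 0.4874
MRP = 6.33% − 3.11% = 3.22%
E(R) = R_f + β × MRP = 3.11% + 0.4874 × 3.22% = 4.68%

4.68%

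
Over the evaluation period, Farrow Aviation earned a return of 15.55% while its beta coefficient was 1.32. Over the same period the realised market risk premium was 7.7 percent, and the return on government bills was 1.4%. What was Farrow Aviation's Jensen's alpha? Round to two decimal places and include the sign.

CAPM benchmark = R_f + β(R_m − R_f) = 1.4% + 1.32 × 7.7% = 11.5640%
α = actual − benchmark = 15.55% − 11.5640% = +3.99%

+3.99%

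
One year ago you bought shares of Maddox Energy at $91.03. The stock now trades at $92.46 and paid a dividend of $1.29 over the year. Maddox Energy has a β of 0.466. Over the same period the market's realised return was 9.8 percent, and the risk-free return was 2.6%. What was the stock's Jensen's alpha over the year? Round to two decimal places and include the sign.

Realised HPR = (P1 + D1 − P0) / P0 = (92.46 + 1.29 − 91.03) / 91.03 = 2.72 / 91.03 = 2.9880%
MRP = 9.8% − 2.6% = 7.20%
CAPM required = R_f + β·MRP = 2.6% + 0.466 × 7.2% = 5.9552%
α = realised − required = 2.9880% − 5.9552% = -2.97%

-2.97%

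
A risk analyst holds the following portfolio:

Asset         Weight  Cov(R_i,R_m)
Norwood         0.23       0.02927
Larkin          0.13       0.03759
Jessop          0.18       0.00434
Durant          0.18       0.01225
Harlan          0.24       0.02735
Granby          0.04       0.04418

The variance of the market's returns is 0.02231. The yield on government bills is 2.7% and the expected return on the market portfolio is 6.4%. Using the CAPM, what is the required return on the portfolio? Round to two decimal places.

β_Norwood = 0.02927 / 0.02231 = 1.3120
β_Larkin = 0.03759 / 0.02231 = 1.6849
β_Jessop = 0.00434 / 0.02231 = 0.1945
β_Durant = 0.01225 / 0.02231 = 0.5491
β_Harlan = 0.02735 / 0.02231 = 1.2259
β_Granby = 0.04418 / 0.02231 = 1.9803
β_P = Σ w_i β_i = 0.23×1.3120 + 0.13×1.6849 + 0.18×0.1945 + 0.18×0.5491 + 0.24×1.2259 + 0.04×1.9803 = 1.0281
MRP = 6.4% − 2.7% = 3.70%
E(R_P) = R_f + β_P × MRP = 2.7% + 1.0281 × 3.7% = 6.50%

6.50%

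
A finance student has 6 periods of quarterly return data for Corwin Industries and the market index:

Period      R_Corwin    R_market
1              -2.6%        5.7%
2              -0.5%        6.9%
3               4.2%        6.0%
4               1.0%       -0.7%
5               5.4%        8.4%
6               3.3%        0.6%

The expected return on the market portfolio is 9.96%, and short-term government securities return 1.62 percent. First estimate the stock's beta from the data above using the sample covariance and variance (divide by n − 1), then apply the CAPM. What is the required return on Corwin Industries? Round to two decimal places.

2.26%

Mean R_i = (-2.6 − 0.5 + 4.2 + 1.0 + 5.4 + 3.3) / 6 = 1.8000%
Mean R_m = (5.7 + 6.9 + 6.0 − 0.7 + 8.4 + 0.6) / 6 = 4.4833%
Σ(R_i − R̄_i)(R_m − R̄_m) = 5.1500  ⇒  Cov = 5.1500 / 5 = 1.0300
Σ(R_m − R̄_m)² = 66.9083  ⇒  Var(R_m) = 66.9083 / 5 = 13.3817
β = Cov / Var(R_m) = 1.0300 / 13.3817 = 0.0770
MRP = 9.96% − 1.62% = 8.34%
E(R) = R_f + β × MRP = 1.62% + 0.0770 × 8.34% = 2.26%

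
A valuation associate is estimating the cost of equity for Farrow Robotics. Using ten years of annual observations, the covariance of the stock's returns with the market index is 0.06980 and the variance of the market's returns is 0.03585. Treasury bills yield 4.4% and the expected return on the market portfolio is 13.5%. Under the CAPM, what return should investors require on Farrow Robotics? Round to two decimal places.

β = Cov(R_i, R_m) / Var(R_m) = 0.06980 / 0.03585 = 1.9470
MRP = 13.5% − 4.4% = 9.10%
E(R) = R_f + β × MRP = 4.4% + 1.9470 × 9.1% = 22.12%

22.12%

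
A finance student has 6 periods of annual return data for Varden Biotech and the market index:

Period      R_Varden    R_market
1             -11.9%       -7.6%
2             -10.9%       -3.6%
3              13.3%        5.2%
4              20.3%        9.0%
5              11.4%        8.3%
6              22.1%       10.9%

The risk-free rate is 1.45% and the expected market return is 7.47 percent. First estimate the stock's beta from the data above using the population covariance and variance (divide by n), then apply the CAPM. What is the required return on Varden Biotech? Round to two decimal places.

13.16%

Mean R_i = (-11.9 − 10.9 + 13.3 + 20.3 + 11.4 + 22.1) / 6 = 7.3833%
Mean R_m = (-7.6 − 3.6 + 5.2 + 9.0 + 8.3 + 10.9) / 6 = 3.7000%
Σ(R_i − R̄_i)(R_m − R̄_m) = 553.1400  ⇒  Cov = 553.1400 / 6 = 92.1900
Σ(R_m − R̄_m)² = 284.3200  ⇒  Var(R_m) = 284.3200 / 6 = 47.3867
β = Cov / Var(R_m) = 92.1900 / 47.3867 = 1.9455
MRP = 7.47% − 1.45% = 6.02%
E(R) = R_f + β × MRP = 1.45% + 1.9455 × 6.02% = 13.16%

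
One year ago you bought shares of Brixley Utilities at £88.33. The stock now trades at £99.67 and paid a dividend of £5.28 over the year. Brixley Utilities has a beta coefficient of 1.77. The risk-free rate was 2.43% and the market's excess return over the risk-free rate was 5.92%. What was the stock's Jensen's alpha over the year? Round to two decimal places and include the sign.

+5.91%

Realised HPR = (P1 + D1 − P0) / P0 = (99.67 + 5.28 − 88.33) / 88.33 = 16.62 / 88.33 = 18.8158%
CAPM required = R_f + β·MRP = 2.43% + 1.77 × 5.92% = 12.9084%
α = realised − required = 18.8158% − 12.9084% = +5.91%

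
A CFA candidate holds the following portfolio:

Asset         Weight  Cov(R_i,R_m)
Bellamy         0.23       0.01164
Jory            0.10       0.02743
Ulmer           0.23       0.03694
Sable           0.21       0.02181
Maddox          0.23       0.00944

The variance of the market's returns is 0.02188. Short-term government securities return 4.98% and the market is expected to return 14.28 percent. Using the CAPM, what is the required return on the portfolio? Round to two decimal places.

β_Bellamy = 0.01164 / 0.02188 = 0.5320
β_Jory = 0.02743 / 0.02188 = 1.2537
β_Ulmer = 0.03694 / 0.02188 = 1.6883
β_Sable = 0.02181 / 0.02188 = 0.9968
β_Maddox = 0.00944 / 0.02188 = 0.4314
β_P = Σ w_i β_i = 0.23×0.5320 + 0.10×1.2537 + 0.23×1.6883 + 0.21×0.9968 + 0.23×0.4314 = 0.9446
MRP = 14.28% − 4.98% = 9.30%
E(R_P) = R_f + β_P × MRP = 4.98% + 0.9446 × 9.30% = 13.76%

13.76%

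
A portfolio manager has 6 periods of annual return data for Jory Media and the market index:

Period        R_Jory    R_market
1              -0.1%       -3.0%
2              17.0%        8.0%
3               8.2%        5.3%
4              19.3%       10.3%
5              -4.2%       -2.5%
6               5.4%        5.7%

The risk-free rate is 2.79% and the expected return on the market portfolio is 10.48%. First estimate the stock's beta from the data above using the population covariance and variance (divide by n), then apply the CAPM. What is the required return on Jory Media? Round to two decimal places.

14.92%

Mean R_i = (-0.1 + 17.0 + 8.2 + 19.3 − 4.2 + 5.4) / 6 = 7.6000%
Mean R_m = (-3.0 + 8.0 + 5.3 + 10.3 − 2.5 + 5.7) / 6 = 3.9667%
Σ(R_i − R̄_i)(R_m − R̄_m) = 238.9500  ⇒  Cov = 238.9500 / 6 = 39.8250
Σ(R_m − R̄_m)² = 151.5133  ⇒  Var(R_m) = 151.5133 / 6 = 25.2522
β = Cov / Var(R_m) = 39.8250 / 25.2522 = 1.5771
MRP = 10.48% − 2.79% = 7.69%
E(R) = R_f + β × MRP = 2.79% + 1.5771 × 7.69% = 14.92%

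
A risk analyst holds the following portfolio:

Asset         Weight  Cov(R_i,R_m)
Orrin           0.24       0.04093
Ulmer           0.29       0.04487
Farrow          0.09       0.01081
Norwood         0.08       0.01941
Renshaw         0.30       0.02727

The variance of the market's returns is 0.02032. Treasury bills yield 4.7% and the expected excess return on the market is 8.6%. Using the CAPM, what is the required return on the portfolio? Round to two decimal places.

β_Orrin = 0.04093 / 0.02032 = 2.0143
β_Ulmer = 0.04487 / 0.02032 = 2.2082
β_Farrow = 0.01081 / 0.02032 = 0.5320
β_Norwood = 0.01941 / 0.02032 = 0.9552
β_Renshaw = 0.02727 / 0.02032 = 1.3420
β_P = Σ w_i β_i = 0.24×2.0143 + 0.29×2.2082 + 0.09×0.5320 + 0.08×0.9552 + 0.30×1.3420 = 1.6507
E(R_P) = R_f + β_P × MRP = 4.7% + 1.6507 × 8.6% = 18.90%

18.90%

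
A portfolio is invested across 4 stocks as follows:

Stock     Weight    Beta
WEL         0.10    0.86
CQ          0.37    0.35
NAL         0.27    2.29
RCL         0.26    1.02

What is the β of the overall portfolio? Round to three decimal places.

1.099

β_P = Σ w_i β_i = 0.10×0.86 + 0.37×0.35 + 0.27×2.29 + 0.26×1.02 = 1.0990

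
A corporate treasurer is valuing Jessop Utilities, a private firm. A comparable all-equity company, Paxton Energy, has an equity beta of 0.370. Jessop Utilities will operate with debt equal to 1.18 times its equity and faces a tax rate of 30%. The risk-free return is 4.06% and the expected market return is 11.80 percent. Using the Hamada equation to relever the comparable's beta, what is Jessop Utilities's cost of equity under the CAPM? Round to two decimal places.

β_L = β_U × [1 + (1 − t)(D/E)] = 0.370 × [1 + (1 − 0.30) × 1.18]
    = 0.370 × [1 + 0.70 × 1.18] = 0.370 × 1.8260 = 0.6756
MRP = 11.80% − 4.06% = 7.74%
E(R) = R_f + β_L × MRP = 4.06% + 0.6756 × 7.74% = 9.29%

9.29%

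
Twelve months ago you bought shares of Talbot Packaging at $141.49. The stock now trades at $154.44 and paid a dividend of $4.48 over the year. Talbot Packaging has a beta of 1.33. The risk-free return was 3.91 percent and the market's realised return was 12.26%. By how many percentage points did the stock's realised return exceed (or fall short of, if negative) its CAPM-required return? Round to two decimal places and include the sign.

Realised HPR = (P1 + D1 − P0) / P0 = (154.44 + 4.48 − 141.49) / 141.49 = 17.43 / 141.49 = 12.3189%
MRP = 12.26% − 3.91% = 8.35%
CAPM required = R_f + β·MRP = 3.91% + 1.33 × 8.35% = 15.0155%
α = realised − required = 12.3189% − 15.0155% = -2.70%

-2.70%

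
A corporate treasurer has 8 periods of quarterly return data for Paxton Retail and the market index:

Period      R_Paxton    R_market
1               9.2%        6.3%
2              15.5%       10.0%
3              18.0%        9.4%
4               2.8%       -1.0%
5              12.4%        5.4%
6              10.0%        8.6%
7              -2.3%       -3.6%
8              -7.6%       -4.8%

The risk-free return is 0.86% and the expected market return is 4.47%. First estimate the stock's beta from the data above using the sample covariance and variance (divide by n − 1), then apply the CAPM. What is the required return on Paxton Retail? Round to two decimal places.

Mean R_i = (9.2 + 15.5 + 18.0 + 2.8 + 12.4 + 10.0 − 2.3 − 7.6) / 8 = 7.2500%
Mean R_m = (6.3 + 10.0 + 9.4 − 1.0 + 5.4 + 8.6 − 3.6 − 4.8) / 8 = 3.7875%
Σ(R_i − R̄_i)(R_m − R̄_m) = 357.4050  ⇒  Cov = 357.4050 / 7 = 51.0579
Σ(R_m − R̄_m)² = 253.4088  ⇒  Var(R_m) = 253.4088 / 7 = 36.2013
β = Cov / Var(R_m) = 51.0579 / 36.2013 = 1.4104
MRP = 4.47% − 0.86% = 3.61%
E(R) = R_f + β × MRP = 0.86% + 1.4104 × 3.61% = 5.95%

5.95%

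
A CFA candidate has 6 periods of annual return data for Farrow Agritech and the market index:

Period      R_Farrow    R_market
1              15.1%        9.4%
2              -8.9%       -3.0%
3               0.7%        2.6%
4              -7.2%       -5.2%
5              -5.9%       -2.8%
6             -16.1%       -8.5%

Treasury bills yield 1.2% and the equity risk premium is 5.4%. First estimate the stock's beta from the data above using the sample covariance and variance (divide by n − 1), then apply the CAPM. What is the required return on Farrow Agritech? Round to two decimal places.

Mean R_i = (15.1 − 8.9 + 0.7 − 7.2 − 5.9 − 16.1) / 6 = -3.7167%
Mean R_m = (9.4 − 3.0 + 2.6 − 5.2 − 2.8 − 8.5) / 6 = -1.2500%
Σ(R_i − R̄_i)(R_m − R̄_m) = 333.3950  ⇒  Cov = 333.3950 / 5 = 66.6790
Σ(R_m − R̄_m)² = 201.8750  ⇒  Var(R_m) = 201.8750 / 5 = 40.3750
β = Cov / Var(R_m) = 66.6790 / 40.3750 = 1.6515
E(R) = R_f + β × MRP = 1.2% + 1.6515 × 5.4% = 10.12%

10.12%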